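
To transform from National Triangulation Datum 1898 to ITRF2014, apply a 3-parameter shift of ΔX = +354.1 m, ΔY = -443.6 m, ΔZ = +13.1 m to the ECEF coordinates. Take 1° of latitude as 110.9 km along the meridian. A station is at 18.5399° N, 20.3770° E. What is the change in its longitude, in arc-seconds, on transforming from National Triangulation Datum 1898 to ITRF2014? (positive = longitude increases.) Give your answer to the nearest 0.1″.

sin φ = 0.317965, cos φ = 0.948102, sin λ = 0.348196, cos λ = 0.937422.
East component: ΔE = −sin λ·ΔX + cos λ·ΔY = −(0.348196)(354.1) + (0.937422)(-443.6) = -539.14 m.
1° of latitude spans 110900 m; at latitude φ, 1° of longitude spans that × cos φ = 105144.6 m, so Δλ = -539.14 / 105144.6 × 3600 = -18.459″.

Δλ = -18.5″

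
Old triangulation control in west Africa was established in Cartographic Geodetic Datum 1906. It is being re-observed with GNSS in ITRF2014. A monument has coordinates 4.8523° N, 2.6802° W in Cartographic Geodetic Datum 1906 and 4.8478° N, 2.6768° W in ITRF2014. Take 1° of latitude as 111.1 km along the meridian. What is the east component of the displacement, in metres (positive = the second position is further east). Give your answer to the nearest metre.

Δφ = 4.8478° − 4.8523° = -0.0045°; Δλ = -2.6768° − -2.6802° = +0.0034°.
ΔN = Δφ × 111100 = -499.9 m; ΔE = Δλ × 111100 × cos(4.8523°) = +0.0034 × 111100 × 0.996416 = 376.4 m.

ΔE = 376 m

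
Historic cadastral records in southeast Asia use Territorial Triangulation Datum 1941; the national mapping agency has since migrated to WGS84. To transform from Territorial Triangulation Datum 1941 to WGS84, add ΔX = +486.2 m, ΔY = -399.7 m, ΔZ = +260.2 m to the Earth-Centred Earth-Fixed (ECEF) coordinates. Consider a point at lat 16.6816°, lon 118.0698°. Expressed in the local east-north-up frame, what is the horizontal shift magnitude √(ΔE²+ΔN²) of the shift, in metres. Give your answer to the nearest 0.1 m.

480.9 m

At φ = 16.6816°, λ = 118.0698°: sin φ = 0.287053, cos φ = 0.957915, sin λ = 0.882375, cos λ = -0.470547.
ΔE = −sin λ·ΔX + cos λ·ΔY = −(0.882375)·(486.2) + (-0.470547)·(-399.7) = -240.93 m.
ΔN = −sin φ cos λ·ΔX − sin φ sin λ·ΔY + cos φ·ΔZ = −(0.287053)(-0.470547)(486.2) − (0.287053)(0.882375)(-399.7) + (0.957915)(260.2) = 416.16 m.
Horizontal magnitude = √(ΔE² + ΔN²) = √((-240.93)² + 416.16²) = 480.87 m.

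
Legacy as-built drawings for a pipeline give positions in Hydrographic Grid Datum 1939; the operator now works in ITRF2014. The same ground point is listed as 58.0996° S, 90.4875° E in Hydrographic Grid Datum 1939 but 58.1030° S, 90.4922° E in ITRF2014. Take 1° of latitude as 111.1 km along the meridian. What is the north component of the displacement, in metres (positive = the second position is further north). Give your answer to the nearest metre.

ΔN = -378 m

Δφ = -58.1030° − -58.0996° = -0.0034°; Δλ = 90.4922° − 90.4875° = +0.0047°.
ΔN = Δφ × 111100 = -377.7 m; ΔE = Δλ × 111100 × cos(-58.0996°) = +0.0047 × 111100 × 0.528444 = 275.9 m.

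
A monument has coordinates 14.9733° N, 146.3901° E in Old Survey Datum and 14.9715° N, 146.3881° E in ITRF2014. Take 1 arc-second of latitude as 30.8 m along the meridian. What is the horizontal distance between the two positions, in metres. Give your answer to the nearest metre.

293 m

Δφ = 14.9715° − 14.9733° = -0.0018°; Δλ = 146.3881° − 146.3901° = -0.0020°.
1° of latitude = 3600 × 30.80 = 110880 m.
ΔN = Δφ × 110880 = -199.6 m; ΔE = Δλ × 110880 × cos(14.9733°) = -0.0020 × 110880 × 0.966046 = -214.2 m.
Distance = √(ΔE² + ΔN²) = √((-214.2)² + (-199.6)²) = 292.8 m.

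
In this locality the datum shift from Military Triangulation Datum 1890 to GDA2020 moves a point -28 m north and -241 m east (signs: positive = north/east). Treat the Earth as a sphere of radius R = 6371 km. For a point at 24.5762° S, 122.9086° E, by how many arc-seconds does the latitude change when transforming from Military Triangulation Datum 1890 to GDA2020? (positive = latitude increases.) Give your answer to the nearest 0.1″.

On a sphere of radius R, 1 rad of latitude = R, so Δφ = ΔN / R = -28.0 / 6371000 = -4.3949e-06 rad = -0.907″.

Δφ = -0.9″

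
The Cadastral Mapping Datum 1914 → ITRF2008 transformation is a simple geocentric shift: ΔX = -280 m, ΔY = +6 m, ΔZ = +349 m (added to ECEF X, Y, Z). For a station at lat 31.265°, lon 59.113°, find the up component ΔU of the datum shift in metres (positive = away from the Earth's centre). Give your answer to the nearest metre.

ΔU = 63 m

At φ = 31.265°, λ = 59.113°: sin φ = 0.518997, cos φ = 0.854776, sin λ = 0.858181, cos λ = 0.513347.
ΔU = cos φ cos λ·ΔX + cos φ sin λ·ΔY + sin φ·ΔZ = (0.854776)(0.513347)(-280) + (0.854776)(0.858181)(6) + (0.518997)(349) = 62.67 m.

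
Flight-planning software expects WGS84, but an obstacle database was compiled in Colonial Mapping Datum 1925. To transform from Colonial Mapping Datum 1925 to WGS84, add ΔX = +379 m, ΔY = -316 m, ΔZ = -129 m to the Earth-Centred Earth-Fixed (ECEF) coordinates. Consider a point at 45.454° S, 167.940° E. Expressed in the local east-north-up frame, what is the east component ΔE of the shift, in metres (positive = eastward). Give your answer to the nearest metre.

ΔE = 230 m

At φ = -45.454°, λ = 167.940°: sin φ = -0.712687, cos φ = 0.701482, sin λ = 0.208936, cos λ = -0.977929.
ΔE = −sin λ·ΔX + cos λ·ΔY = −(0.208936)·(379) + (-0.977929)·(-316) = 229.84 m.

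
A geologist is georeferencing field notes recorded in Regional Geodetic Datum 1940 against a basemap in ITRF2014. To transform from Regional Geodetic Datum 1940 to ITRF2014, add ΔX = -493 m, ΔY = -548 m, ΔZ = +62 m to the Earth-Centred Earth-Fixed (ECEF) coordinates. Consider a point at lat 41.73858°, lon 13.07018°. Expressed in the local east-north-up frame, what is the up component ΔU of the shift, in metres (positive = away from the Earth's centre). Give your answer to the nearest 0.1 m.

At φ = 41.73858°, λ = 13.07018°: sin φ = 0.665733, cos φ = 0.746190, sin λ = 0.226144, cos λ = 0.974094.
ΔU = cos φ cos λ·ΔX + cos φ sin λ·ΔY + sin φ·ΔZ = (0.746190)(0.974094)(-493) + (0.746190)(0.226144)(-548) + (0.665733)(62) = -409.54 m.

ΔU = -409.5 m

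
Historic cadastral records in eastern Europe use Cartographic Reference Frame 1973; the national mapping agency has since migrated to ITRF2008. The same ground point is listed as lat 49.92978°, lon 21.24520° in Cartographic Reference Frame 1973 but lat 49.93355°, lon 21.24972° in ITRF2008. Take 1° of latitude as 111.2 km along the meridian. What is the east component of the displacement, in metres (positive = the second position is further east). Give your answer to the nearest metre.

ΔE = 324 m

Δφ = 49.93355° − 49.92978° = +0.00377°; Δλ = 21.24972° − 21.24520° = +0.00452°.
ΔN = Δφ × 111200 = 419.2 m; ΔE = Δλ × 111200 × cos(49.92978°) = +0.00452 × 111200 × 0.643726 = 323.6 m.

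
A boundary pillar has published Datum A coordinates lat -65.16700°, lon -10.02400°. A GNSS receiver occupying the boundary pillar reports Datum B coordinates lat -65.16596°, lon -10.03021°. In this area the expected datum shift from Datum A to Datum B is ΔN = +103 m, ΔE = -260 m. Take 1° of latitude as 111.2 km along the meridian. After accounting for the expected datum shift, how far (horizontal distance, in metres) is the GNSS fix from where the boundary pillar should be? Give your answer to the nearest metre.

33 m

Observed coordinate differences: Δφ = +0.00104°, Δλ = -0.00621°.
Converting to metres (1° lat = 111200 m, cos φ = 0.419975): observed ΔN = 115.6 m, observed ΔE = -290.0 m.
Subtracting the expected shift leaves a residual of 115.6 − (103) = 12.6 m north and -290.0 − (-260) = -30.0 m east.
Residual distance = √(12.6² + (-30.0)²) = 32.6 m.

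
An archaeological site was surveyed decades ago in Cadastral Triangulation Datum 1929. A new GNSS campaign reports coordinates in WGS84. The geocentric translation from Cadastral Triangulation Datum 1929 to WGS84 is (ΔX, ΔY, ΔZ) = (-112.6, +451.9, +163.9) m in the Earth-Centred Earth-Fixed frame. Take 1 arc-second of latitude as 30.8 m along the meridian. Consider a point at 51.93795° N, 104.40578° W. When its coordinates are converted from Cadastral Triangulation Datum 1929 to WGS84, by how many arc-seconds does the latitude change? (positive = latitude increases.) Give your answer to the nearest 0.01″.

Δφ = 13.75″

sin φ = 0.787344, cos φ = 0.616515, sin λ = -0.968558, cos λ = -0.248788.
North component: ΔN = −sin φ cos λ·ΔX − sin φ sin λ·ΔY + cos φ·ΔZ = −(0.787344)(-0.248788)(-112.6) − (0.787344)(-0.968558)(451.9) + (0.616515)(163.9) = 423.60 m.
1° of latitude spans 3600 × 30.80 = 110880 m, so Δφ = 423.60 / 110880 × 3600 = 13.753″.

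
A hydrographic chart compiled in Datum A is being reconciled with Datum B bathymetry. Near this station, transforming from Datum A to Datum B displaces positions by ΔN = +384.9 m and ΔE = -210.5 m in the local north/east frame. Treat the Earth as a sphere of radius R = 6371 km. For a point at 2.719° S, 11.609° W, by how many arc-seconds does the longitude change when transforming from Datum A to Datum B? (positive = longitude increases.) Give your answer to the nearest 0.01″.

At latitude -2.719°, cos φ = 0.998874.
One radian of longitude at latitude φ spans R cos φ, so Δλ = ΔE / (R cos φ) = -210.5 / (6371000 × 0.998874) = -3.3078e-05 rad = -6.823″.

Δλ = -6.82″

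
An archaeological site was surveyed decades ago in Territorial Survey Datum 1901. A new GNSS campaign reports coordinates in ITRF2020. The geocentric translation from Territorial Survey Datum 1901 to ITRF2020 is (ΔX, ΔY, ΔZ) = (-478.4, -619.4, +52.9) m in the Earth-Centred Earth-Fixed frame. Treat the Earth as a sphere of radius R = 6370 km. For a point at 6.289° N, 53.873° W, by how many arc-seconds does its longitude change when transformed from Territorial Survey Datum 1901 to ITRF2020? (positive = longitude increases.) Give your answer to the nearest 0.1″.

sin φ = 0.109543, cos φ = 0.993982, sin λ = -0.807712, cos λ = 0.589577.
East component: ΔE = −sin λ·ΔX + cos λ·ΔY = −(-0.807712)(-478.4) + (0.589577)(-619.4) = -751.59 m.
1° of latitude spans πR/180 = 111177 m; at latitude φ, 1° of longitude spans that × cos φ = 110508.4 m, so Δλ = -751.59 / 110508.4 × 3600 = -24.484″.

Δλ = -24.5″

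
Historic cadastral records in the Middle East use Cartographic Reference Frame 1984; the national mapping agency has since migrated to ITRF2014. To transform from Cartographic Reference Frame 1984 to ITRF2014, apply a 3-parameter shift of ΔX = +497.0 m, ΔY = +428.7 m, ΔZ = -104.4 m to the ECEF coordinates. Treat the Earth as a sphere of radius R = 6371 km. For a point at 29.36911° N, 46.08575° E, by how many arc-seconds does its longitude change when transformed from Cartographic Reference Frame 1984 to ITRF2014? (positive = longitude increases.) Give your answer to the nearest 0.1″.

sin φ = 0.490434, cos φ = 0.871478, sin λ = 0.720379, cos λ = 0.693581.
East component: ΔE = −sin λ·ΔX + cos λ·ΔY = −(0.720379)(497.0) + (0.693581)(428.7) = -60.69 m.
1° of latitude spans πR/180 = 111195 m; at latitude φ, 1° of longitude spans that × cos φ = 96904.0 m, so Δλ = -60.69 / 96904.0 × 3600 = -2.255″.

Δλ = -2.3″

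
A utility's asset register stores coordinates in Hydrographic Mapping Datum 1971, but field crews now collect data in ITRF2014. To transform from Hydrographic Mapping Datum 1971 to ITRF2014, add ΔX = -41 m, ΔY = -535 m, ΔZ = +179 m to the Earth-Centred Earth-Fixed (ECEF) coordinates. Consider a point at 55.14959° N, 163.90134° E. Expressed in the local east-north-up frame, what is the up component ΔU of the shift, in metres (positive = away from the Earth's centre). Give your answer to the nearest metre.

The local up (radial) axis is (cos φ cos λ, cos φ sin λ, sin φ), giving ΔU = 22.510 − 84.773 + 146.896 = 84.63 m.

ΔU = 85 m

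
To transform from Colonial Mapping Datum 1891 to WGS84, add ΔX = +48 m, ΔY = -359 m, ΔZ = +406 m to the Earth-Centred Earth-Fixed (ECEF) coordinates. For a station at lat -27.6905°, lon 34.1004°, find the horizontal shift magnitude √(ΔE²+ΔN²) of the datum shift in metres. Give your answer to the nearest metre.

431 m

The local east axis at (φ, λ) is (−sin λ, cos λ, 0), so ΔE = −sin(34.1004°)·48 + cos(34.1004°)·(-359) = -324.18 m.
The local north axis is (−sin φ cos λ, −sin φ sin λ, cos φ), giving ΔN = 18.470 − 93.530 + 359.501 = 284.44 m.
Horizontal magnitude = √(ΔE² + ΔN²) = √((-324.18)² + 284.44²) = 431.28 m.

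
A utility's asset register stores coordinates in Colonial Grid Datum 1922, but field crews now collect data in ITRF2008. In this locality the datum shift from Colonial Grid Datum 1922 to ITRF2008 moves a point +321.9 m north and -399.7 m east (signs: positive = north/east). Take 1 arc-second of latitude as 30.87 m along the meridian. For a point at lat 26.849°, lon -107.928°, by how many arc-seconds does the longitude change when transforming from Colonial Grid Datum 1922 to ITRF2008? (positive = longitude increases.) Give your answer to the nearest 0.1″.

Δλ = -14.5″

At latitude 26.849°, cos φ = 0.892200.
1″ of longitude at this latitude = 30.87 × cos φ = 27.5422 m, so Δλ = -399.7 / 27.5422 = -14.512″.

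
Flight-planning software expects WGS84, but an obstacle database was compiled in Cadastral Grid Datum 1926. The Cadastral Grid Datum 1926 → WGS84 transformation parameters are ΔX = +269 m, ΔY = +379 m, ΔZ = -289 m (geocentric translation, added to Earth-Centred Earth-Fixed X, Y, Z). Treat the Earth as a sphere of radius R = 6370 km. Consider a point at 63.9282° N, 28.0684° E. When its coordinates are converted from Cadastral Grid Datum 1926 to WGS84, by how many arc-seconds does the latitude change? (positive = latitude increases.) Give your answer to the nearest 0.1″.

Δφ = -16.2″

sin φ = 0.898244, cos φ = 0.439497, sin λ = 0.470525, cos λ = 0.882387.
North component: ΔN = −sin φ cos λ·ΔX − sin φ sin λ·ΔY + cos φ·ΔZ = −(0.898244)(0.882387)(269) − (0.898244)(0.470525)(379) + (0.439497)(-289) = -500.41 m.
1° of latitude spans πR/180 = 111177 m, so Δφ = -500.41 / 111177 × 3600 = -16.203″.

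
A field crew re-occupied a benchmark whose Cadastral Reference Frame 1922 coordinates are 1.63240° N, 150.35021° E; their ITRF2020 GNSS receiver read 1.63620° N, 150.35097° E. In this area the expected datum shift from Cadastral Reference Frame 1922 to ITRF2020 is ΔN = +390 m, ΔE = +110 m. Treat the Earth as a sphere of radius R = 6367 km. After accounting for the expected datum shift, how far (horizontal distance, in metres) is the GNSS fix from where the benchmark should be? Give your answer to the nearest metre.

Observed coordinate differences: Δφ = +0.00380°, Δλ = +0.00076°.
Converting to metres (1° lat = 111125 m, cos φ = 0.999594): observed ΔN = 422.3 m, observed ΔE = 84.4 m.
Subtracting the expected shift leaves a residual of 422.3 − (390) = 32.3 m north and 84.4 − (110) = -25.6 m east.
Residual distance = √(32.3² + (-25.6)²) = 41.2 m.

41 m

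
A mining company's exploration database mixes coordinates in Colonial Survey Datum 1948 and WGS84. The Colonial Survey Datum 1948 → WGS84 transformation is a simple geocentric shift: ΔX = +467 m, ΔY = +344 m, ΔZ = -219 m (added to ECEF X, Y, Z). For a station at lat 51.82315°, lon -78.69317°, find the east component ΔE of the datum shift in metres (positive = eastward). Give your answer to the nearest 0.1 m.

ΔE = 525.4 m

At φ = 51.82315°, λ = -78.69317°: sin φ = 0.786107, cos φ = 0.618091, sin λ = -0.980591, cos λ = 0.196063.
ΔE = −sin λ·ΔX + cos λ·ΔY = −(-0.980591)·(467) + (0.196063)·(344) = 525.38 m.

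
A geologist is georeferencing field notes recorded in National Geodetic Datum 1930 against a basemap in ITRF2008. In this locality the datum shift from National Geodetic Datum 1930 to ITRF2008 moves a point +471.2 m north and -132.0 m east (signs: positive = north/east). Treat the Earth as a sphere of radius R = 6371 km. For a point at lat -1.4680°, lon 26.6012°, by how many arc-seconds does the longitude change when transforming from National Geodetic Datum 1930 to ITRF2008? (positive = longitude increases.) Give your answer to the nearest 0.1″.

Δλ = -4.3″

At latitude -1.4680°, cos φ = 0.999672.
One radian of longitude at latitude φ spans R cos φ, so Δλ = ΔE / (R cos φ) = -132.0 / (6371000 × 0.999672) = -2.0726e-05 rad = -4.275″.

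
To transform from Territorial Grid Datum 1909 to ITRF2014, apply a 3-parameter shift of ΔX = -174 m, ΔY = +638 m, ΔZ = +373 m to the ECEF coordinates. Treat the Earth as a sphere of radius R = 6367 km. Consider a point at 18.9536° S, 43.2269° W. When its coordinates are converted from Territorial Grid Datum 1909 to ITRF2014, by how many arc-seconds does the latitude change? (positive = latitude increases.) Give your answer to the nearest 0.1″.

sin φ = -0.324802, cos φ = 0.945782, sin λ = -0.684889, cos λ = 0.728647.
North component: ΔN = −sin φ cos λ·ΔX − sin φ sin λ·ΔY + cos φ·ΔZ = −(-0.324802)(0.728647)(-174) − (-0.324802)(-0.684889)(638) + (0.945782)(373) = 169.67 m.
1° of latitude spans πR/180 = 111125 m, so Δφ = 169.67 / 111125 × 3600 = 5.497″.

Δφ = 5.5″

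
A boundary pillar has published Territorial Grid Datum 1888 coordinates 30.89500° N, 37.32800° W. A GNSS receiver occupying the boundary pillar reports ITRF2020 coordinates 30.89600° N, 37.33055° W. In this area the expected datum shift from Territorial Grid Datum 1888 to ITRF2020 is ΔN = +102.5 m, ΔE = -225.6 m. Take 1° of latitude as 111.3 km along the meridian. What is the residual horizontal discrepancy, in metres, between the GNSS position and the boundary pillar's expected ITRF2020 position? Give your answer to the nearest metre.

20 m

Observed coordinate differences: Δφ = +0.00100°, Δλ = -0.00255°.
Converting to metres (1° lat = 111300 m, cos φ = 0.858110): observed ΔN = 111.3 m, observed ΔE = -243.5 m.
Subtracting the expected shift leaves a residual of 111.3 − (102.5) = 8.8 m north and -243.5 − (-225.6) = -17.9 m east.
Residual distance = √(8.8² + (-17.9)²) = 20.0 m.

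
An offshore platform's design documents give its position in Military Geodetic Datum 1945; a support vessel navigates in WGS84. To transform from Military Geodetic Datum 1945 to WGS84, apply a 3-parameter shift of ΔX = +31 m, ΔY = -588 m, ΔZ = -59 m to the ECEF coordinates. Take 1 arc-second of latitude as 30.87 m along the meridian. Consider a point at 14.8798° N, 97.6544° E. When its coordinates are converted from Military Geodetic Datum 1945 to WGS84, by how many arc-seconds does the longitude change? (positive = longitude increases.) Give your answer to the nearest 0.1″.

Δλ = 1.6″

sin φ = 0.256792, cos φ = 0.966467, sin λ = 0.991090, cos λ = -0.133197.
East component: ΔE = −sin λ·ΔX + cos λ·ΔY = −(0.991090)(31) + (-0.133197)(-588) = 47.60 m.
1° of latitude spans 3600 × 30.87 = 111132 m; at latitude φ, 1° of longitude spans that × cos φ = 107405.4 m, so Δλ = 47.60 / 107405.4 × 3600 = 1.595″.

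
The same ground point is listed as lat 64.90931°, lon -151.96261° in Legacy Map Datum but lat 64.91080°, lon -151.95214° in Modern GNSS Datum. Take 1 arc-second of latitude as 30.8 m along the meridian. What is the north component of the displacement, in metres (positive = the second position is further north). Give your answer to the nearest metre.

ΔN = 165 m

Δφ = 64.91080° − 64.90931° = +0.00149°; Δλ = -151.95214° − -151.96261° = +0.01047°.
1° of latitude = 3600 × 30.80 = 110880 m.
ΔN = Δφ × 110880 = 165.2 m; ΔE = Δλ × 110880 × cos(64.90931°) = +0.01047 × 110880 × 0.424052 = 492.3 m.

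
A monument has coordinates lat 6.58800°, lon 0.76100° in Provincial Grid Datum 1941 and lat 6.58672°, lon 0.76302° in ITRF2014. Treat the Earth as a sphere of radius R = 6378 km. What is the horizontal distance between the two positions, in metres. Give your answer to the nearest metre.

265 m

Δφ = 6.58672° − 6.58800° = -0.00128°; Δλ = 0.76302° − 0.76100° = +0.00202°.
1° along a meridian = πR/180 = 111317 m.
ΔN = Δφ × 111317 = -142.5 m; ΔE = Δλ × 111317 × cos(6.58800°) = +0.00202 × 111317 × 0.993397 = 223.4 m.
Distance = √(ΔE² + ΔN²) = √(223.4² + (-142.5)²) = 265.0 m.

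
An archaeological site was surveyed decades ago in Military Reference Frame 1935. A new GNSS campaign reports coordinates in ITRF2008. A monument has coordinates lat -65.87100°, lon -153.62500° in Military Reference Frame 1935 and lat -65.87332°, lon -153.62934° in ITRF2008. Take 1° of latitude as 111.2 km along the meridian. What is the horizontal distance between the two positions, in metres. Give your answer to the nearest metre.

Δφ = -65.87332° − -65.87100° = -0.00232°; Δλ = -153.62934° − -153.62500° = -0.00434°.
ΔN = Δφ × 111200 = -258.0 m; ΔE = Δλ × 111200 × cos(-65.87100°) = -0.00434 × 111200 × 0.408792 = -197.3 m.
Distance = √(ΔE² + ΔN²) = √((-197.3)² + (-258.0)²) = 324.8 m.

325 m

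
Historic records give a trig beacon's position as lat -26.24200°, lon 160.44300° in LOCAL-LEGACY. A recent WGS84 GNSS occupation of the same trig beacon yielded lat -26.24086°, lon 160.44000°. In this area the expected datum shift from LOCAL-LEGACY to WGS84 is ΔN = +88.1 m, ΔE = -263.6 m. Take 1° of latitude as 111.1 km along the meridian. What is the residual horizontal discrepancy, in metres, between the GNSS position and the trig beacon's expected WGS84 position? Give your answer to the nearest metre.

Observed coordinate differences: Δφ = +0.00114°, Δλ = -0.00300°.
Converting to metres (1° lat = 111100 m, cos φ = 0.896934): observed ΔN = 126.7 m, observed ΔE = -298.9 m.
Subtracting the expected shift leaves a residual of 126.7 − (88.1) = 38.6 m north and -298.9 − (-263.6) = -35.3 m east.
Residual distance = √(38.6² + (-35.3)²) = 52.3 m.

52 m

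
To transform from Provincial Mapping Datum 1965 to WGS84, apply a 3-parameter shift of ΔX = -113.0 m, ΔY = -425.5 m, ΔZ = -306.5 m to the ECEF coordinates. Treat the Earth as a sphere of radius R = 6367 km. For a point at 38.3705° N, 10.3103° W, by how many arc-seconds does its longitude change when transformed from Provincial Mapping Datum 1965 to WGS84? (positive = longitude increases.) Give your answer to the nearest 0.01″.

sin φ = 0.620744, cos φ = 0.784013, sin λ = -0.178979, cos λ = 0.983853.
East component: ΔE = −sin λ·ΔX + cos λ·ΔY = −(-0.178979)(-113.0) + (0.983853)(-425.5) = -438.85 m.
1° of latitude spans πR/180 = 111125 m; at latitude φ, 1° of longitude spans that × cos φ = 87123.6 m, so Δλ = -438.85 / 87123.6 × 3600 = -18.134″.

Δλ = -18.13″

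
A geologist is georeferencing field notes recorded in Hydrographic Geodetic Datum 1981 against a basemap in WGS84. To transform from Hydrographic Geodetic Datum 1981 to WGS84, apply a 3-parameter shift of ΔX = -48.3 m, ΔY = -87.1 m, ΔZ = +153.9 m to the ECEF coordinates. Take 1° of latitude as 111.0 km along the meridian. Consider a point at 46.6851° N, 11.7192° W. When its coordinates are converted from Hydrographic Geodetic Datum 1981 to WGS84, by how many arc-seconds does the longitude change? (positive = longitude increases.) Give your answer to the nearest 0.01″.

sin φ = 0.727594, cos φ = 0.686008, sin λ = -0.203115, cos λ = 0.979155.
East component: ΔE = −sin λ·ΔX + cos λ·ΔY = −(-0.203115)(-48.3) + (0.979155)(-87.1) = -95.09 m.
1° of latitude spans 111000 m; at latitude φ, 1° of longitude spans that × cos φ = 76146.8 m, so Δλ = -95.09 / 76146.8 × 3600 = -4.496″.

Δλ = -4.50″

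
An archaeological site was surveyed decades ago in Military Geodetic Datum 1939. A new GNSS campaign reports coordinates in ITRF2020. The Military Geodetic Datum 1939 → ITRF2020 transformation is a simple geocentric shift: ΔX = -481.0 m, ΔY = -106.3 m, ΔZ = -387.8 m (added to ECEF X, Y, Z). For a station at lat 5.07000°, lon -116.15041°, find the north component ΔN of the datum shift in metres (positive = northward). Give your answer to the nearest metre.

The local north axis is (−sin φ cos λ, −sin φ sin λ, cos φ), giving ΔN = -18.734 − 8.432 − 386.283 = -413.45 m.

ΔN = -413 m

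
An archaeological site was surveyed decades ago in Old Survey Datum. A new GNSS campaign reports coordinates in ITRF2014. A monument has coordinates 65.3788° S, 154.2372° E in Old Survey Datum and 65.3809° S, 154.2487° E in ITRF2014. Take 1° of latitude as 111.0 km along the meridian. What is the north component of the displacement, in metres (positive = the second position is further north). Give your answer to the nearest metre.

ΔN = -233 m

Δφ = -65.3809° − -65.3788° = -0.0021°; Δλ = 154.2487° − 154.2372° = +0.0115°.
ΔN = Δφ × 111000 = -233.1 m; ΔE = Δλ × 111000 × cos(-65.3788°) = +0.0115 × 111000 × 0.416617 = 531.8 m.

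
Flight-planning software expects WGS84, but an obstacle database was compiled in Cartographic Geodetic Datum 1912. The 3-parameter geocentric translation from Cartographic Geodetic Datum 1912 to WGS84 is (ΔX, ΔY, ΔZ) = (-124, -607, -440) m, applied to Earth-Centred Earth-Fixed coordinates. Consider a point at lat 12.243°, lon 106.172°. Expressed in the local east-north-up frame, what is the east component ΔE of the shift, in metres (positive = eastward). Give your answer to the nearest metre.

The local east axis at (φ, λ) is (−sin λ, cos λ, 0), so ΔE = −sin(106.172°)·(-124) + cos(106.172°)·(-607) = 288.16 m.

ΔE = 288 m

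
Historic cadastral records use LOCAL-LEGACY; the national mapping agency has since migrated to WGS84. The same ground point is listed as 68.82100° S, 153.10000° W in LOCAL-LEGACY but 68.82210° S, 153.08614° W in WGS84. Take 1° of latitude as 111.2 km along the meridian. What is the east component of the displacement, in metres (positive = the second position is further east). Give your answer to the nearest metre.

Δφ = -68.82210° − -68.82100° = -0.00110°; Δλ = -153.08614° − -153.10000° = +0.01386°.
ΔN = Δφ × 111200 = -122.3 m; ΔE = Δλ × 111200 × cos(-68.82100°) = +0.01386 × 111200 × 0.361283 = 556.8 m.

ΔE = 557 m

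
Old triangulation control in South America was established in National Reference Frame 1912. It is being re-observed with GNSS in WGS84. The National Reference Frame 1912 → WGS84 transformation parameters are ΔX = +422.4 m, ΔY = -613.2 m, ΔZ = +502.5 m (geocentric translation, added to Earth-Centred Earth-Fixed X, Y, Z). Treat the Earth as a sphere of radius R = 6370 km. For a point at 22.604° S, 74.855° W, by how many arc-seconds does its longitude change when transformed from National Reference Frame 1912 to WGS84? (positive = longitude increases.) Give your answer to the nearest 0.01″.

sin φ = -0.384360, cos φ = 0.923183, sin λ = -0.965268, cos λ = 0.261263.
East component: ΔE = −sin λ·ΔX + cos λ·ΔY = −(-0.965268)(422.4) + (0.261263)(-613.2) = 247.52 m.
1° of latitude spans πR/180 = 111177 m; at latitude φ, 1° of longitude spans that × cos φ = 102637.2 m, so Δλ = 247.52 / 102637.2 × 3600 = 8.682″.

Δλ = 8.68″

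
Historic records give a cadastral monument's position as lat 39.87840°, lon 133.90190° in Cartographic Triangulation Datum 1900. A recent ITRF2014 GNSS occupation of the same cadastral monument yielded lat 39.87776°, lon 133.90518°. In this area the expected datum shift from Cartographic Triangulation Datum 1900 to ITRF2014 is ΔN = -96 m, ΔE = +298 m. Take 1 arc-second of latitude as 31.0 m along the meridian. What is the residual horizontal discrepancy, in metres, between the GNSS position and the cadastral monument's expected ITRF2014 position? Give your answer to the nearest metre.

30 m

Observed coordinate differences: Δφ = -0.00064°, Δλ = +0.00328°.
Converting to metres (1° lat = 111600 m, cos φ = 0.767407): observed ΔN = -71.4 m, observed ΔE = 280.9 m.
Subtracting the expected shift leaves a residual of -71.4 − (-96) = 24.6 m north and 280.9 − (298) = -17.1 m east.
Residual distance = √(24.6² + (-17.1)²) = 29.9 m.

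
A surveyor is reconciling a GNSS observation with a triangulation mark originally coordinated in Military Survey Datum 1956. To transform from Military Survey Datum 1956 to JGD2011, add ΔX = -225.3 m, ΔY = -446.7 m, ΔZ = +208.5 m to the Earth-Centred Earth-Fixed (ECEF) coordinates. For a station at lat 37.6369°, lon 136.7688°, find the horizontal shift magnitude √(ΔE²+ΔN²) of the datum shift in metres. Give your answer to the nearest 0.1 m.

541.8 m

At φ = 37.6369°, λ = 136.7688°: sin φ = 0.610655, cos φ = 0.791897, sin λ = 0.684944, cos λ = -0.728596.
ΔE = −sin λ·ΔX + cos λ·ΔY = −(0.684944)·(-225.3) + (-0.728596)·(-446.7) = 479.78 m.
ΔN = −sin φ cos λ·ΔX − sin φ sin λ·ΔY + cos φ·ΔZ = −(0.610655)(-0.728596)(-225.3) − (0.610655)(0.684944)(-446.7) + (0.791897)(208.5) = 251.71 m.
Horizontal magnitude = √(ΔE² + ΔN²) = √(479.78² + 251.71²) = 541.80 m.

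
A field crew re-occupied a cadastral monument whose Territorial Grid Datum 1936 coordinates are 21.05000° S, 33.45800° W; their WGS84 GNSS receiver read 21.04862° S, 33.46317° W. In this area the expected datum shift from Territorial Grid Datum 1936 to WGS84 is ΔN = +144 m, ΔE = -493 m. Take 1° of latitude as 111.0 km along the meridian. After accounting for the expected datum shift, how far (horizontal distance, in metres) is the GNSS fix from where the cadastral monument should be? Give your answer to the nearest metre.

Observed coordinate differences: Δφ = +0.00138°, Δλ = -0.00517°.
Converting to metres (1° lat = 111000 m, cos φ = 0.933267): observed ΔN = 153.2 m, observed ΔE = -535.6 m.
Subtracting the expected shift leaves a residual of 153.2 − (144) = 9.2 m north and -535.6 − (-493) = -42.6 m east.
Residual distance = √(9.2² + (-42.6)²) = 43.6 m.

44 m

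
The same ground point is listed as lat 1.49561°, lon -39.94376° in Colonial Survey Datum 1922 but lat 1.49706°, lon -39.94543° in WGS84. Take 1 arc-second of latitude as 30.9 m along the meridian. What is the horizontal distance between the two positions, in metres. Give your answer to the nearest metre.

246 m

Δφ = 1.49706° − 1.49561° = +0.00145°; Δλ = -39.94543° − -39.94376° = -0.00167°.
1° of latitude = 3600 × 30.90 = 111240 m.
ΔN = Δφ × 111240 = 161.3 m; ΔE = Δλ × 111240 × cos(1.49561°) = -0.00167 × 111240 × 0.999659 = -185.7 m.
Distance = √(ΔE² + ΔN²) = √((-185.7)² + 161.3²) = 246.0 m.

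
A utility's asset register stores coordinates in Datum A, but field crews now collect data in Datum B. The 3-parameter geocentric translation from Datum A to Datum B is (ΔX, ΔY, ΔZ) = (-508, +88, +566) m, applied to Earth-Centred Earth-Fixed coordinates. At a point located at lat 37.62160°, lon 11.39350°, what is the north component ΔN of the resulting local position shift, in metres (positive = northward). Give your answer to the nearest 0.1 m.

ΔN = 741.7 m

At φ = 37.62160°, λ = 11.39350°: sin φ = 0.610444, cos φ = 0.792060, sin λ = 0.197546, cos λ = 0.980294.
ΔN = −sin φ cos λ·ΔX − sin φ sin λ·ΔY + cos φ·ΔZ = −(0.610444)(0.980294)(-508) − (0.610444)(0.197546)(88) + (0.792060)(566) = 741.69 m.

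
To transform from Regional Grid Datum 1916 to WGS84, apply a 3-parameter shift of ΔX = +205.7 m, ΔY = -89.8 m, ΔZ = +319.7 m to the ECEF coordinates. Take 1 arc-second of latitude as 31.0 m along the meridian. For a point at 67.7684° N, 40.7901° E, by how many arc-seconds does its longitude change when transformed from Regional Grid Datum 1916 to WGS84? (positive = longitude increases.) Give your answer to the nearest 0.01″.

Δλ = -17.25″

sin φ = 0.925662, cos φ = 0.378351, sin λ = 0.653290, cos λ = 0.757108.
East component: ΔE = −sin λ·ΔX + cos λ·ΔY = −(0.653290)(205.7) + (0.757108)(-89.8) = -202.37 m.
1° of latitude spans 3600 × 31.00 = 111600 m; at latitude φ, 1° of longitude spans that × cos φ = 42224.0 m, so Δλ = -202.37 / 42224.0 × 3600 = -17.254″.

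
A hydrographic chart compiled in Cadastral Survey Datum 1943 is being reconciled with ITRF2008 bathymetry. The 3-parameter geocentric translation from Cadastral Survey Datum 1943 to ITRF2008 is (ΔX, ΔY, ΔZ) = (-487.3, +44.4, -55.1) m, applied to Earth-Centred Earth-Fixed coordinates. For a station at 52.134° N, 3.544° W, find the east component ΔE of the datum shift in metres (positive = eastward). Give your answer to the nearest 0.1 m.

ΔE = 14.2 m

The local east axis at (φ, λ) is (−sin λ, cos λ, 0), so ΔE = −sin(-3.544°)·(-487.3) + cos(-3.544°)·44.4 = 14.19 m.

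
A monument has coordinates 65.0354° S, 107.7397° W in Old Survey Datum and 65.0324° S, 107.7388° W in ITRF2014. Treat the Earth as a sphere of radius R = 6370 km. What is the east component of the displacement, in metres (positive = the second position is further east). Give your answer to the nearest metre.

ΔE = 42 m

Δφ = -65.0324° − -65.0354° = +0.0030°; Δλ = -107.7388° − -107.7397° = +0.0009°.
1° along a meridian = πR/180 = 111177 m.
ΔN = Δφ × 111177 = 333.5 m; ΔE = Δλ × 111177 × cos(-65.0354°) = +0.0009 × 111177 × 0.422058 = 42.2 m.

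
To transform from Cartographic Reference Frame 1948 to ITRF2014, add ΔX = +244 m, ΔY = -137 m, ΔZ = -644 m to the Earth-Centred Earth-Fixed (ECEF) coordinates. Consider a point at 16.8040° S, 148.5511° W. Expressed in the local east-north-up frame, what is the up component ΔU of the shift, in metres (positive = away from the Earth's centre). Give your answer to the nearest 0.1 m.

The local up (radial) axis is (cos φ cos λ, cos φ sin λ, sin φ), giving ΔU = -199.269 + 68.426 + 186.180 = 55.34 m.

ΔU = 55.3 m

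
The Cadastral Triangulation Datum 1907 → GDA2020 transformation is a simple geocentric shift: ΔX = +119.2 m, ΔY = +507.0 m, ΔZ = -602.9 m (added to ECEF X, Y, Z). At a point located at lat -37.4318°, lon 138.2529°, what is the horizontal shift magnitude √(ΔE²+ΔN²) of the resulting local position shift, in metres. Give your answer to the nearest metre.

563 m

At φ = -37.4318°, λ = 138.2529°: sin φ = -0.607817, cos φ = 0.794077, sin λ = 0.665844, cos λ = -0.746091.
ΔE = −sin λ·ΔX + cos λ·ΔY = −(0.665844)·(119.2) + (-0.746091)·(507.0) = -457.64 m.
ΔN = −sin φ cos λ·ΔX − sin φ sin λ·ΔY + cos φ·ΔZ = −(-0.607817)(-0.746091)(119.2) − (-0.607817)(0.665844)(507.0) + (0.794077)(-602.9) = -327.62 m.
Horizontal magnitude = √(ΔE² + ΔN²) = √((-457.64)² + (-327.62)²) = 562.82 m.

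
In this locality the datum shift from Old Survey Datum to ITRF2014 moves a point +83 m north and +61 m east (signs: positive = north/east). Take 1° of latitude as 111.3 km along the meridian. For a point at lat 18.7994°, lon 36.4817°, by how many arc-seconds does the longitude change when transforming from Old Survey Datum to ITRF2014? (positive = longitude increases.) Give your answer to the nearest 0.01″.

Δλ = 2.08″

At latitude 18.7994°, cos φ = 0.946653.
1° of longitude at this latitude = 111.3 × cos φ = 105.36 km, so Δλ = 61.0 / 105362.4 = 0.0005790° = 2.084″.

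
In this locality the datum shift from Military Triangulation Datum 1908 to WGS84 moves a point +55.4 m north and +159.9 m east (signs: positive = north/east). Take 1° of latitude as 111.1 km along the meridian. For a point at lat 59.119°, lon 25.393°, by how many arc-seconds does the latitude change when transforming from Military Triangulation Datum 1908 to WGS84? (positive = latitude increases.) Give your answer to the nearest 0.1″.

1° of latitude = 111.1 km, so Δφ = 55.4 / 111100 = 0.0004986° = 1.795″.

Δφ = 1.8″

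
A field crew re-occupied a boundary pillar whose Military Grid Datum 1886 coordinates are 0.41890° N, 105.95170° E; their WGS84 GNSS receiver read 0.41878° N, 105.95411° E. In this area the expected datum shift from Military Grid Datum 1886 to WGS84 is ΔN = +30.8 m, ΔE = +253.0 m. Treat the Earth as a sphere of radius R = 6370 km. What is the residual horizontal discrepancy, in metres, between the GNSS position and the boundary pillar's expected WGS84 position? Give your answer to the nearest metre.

47 m

Observed coordinate differences: Δφ = -0.00012°, Δλ = +0.00241°.
Converting to metres (1° lat = 111177 m, cos φ = 0.999973): observed ΔN = -13.3 m, observed ΔE = 267.9 m.
Subtracting the expected shift leaves a residual of -13.3 − (30.8) = -44.1 m north and 267.9 − (253.0) = 14.9 m east.
Residual distance = √((-44.1)² + 14.9²) = 46.6 m.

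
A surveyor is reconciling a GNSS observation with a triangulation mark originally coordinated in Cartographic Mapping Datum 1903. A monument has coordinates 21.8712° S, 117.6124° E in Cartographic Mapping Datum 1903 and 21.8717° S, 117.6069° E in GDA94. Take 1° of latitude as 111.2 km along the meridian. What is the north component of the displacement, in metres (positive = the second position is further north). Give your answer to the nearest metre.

ΔN = -56 m

Δφ = -21.8717° − -21.8712° = -0.0005°; Δλ = 117.6069° − 117.6124° = -0.0055°.
ΔN = Δφ × 111200 = -55.6 m; ΔE = Δλ × 111200 × cos(-21.8712°) = -0.0055 × 111200 × 0.928024 = -567.6 m.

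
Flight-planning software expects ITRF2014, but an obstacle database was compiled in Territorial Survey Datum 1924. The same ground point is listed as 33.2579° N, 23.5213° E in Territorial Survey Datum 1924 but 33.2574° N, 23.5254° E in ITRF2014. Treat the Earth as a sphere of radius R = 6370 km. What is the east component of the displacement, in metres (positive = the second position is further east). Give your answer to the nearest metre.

Δφ = 33.2574° − 33.2579° = -0.0005°; Δλ = 23.5254° − 23.5213° = +0.0041°.
1° along a meridian = πR/180 = 111177 m.
ΔN = Δφ × 111177 = -55.6 m; ΔE = Δλ × 111177 × cos(33.2579°) = +0.0041 × 111177 × 0.836211 = 381.2 m.

ΔE = 381 m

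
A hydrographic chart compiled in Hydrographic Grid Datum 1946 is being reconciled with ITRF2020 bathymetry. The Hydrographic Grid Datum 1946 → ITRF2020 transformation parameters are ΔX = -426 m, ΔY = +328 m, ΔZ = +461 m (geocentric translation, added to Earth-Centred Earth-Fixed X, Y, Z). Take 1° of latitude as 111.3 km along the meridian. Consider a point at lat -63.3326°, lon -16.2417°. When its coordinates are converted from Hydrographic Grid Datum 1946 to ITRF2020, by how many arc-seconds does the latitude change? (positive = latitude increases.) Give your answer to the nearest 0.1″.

Δφ = -7.8″

sin φ = -0.893627, cos φ = 0.448811, sin λ = -0.279690, cos λ = 0.960090.
North component: ΔN = −sin φ cos λ·ΔX − sin φ sin λ·ΔY + cos φ·ΔZ = −(-0.893627)(0.960090)(-426) − (-0.893627)(-0.279690)(328) + (0.448811)(461) = -240.57 m.
1° of latitude spans 111300 m, so Δφ = -240.57 / 111300 × 3600 = -7.781″.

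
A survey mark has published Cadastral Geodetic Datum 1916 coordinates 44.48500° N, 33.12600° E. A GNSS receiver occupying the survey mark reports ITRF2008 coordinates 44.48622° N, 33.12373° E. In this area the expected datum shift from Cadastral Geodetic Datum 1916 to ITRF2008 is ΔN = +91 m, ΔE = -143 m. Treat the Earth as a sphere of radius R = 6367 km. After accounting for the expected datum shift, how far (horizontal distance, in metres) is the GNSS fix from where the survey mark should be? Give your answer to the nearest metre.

58 m

Observed coordinate differences: Δφ = +0.00122°, Δλ = -0.00227°.
Converting to metres (1° lat = 111125 m, cos φ = 0.713434): observed ΔN = 135.6 m, observed ΔE = -180.0 m.
Subtracting the expected shift leaves a residual of 135.6 − (91) = 44.6 m north and -180.0 − (-143) = -37.0 m east.
Residual distance = √(44.6² + (-37.0)²) = 57.9 m.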